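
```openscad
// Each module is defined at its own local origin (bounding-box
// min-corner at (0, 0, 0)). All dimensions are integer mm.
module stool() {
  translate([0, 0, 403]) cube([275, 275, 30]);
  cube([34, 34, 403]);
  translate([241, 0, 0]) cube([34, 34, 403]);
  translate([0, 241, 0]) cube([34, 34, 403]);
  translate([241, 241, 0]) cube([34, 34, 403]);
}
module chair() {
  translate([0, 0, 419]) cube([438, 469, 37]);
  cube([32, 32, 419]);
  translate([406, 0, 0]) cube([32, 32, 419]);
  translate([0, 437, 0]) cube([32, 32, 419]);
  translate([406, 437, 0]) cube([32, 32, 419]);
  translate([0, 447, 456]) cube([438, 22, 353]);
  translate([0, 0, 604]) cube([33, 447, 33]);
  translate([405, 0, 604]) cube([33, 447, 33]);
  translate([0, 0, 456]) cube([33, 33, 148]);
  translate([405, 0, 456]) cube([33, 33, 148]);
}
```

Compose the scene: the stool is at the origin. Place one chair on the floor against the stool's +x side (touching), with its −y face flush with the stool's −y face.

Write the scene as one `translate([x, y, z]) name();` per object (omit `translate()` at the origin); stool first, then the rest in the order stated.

stool();
translate([275, 0, 0]) chair();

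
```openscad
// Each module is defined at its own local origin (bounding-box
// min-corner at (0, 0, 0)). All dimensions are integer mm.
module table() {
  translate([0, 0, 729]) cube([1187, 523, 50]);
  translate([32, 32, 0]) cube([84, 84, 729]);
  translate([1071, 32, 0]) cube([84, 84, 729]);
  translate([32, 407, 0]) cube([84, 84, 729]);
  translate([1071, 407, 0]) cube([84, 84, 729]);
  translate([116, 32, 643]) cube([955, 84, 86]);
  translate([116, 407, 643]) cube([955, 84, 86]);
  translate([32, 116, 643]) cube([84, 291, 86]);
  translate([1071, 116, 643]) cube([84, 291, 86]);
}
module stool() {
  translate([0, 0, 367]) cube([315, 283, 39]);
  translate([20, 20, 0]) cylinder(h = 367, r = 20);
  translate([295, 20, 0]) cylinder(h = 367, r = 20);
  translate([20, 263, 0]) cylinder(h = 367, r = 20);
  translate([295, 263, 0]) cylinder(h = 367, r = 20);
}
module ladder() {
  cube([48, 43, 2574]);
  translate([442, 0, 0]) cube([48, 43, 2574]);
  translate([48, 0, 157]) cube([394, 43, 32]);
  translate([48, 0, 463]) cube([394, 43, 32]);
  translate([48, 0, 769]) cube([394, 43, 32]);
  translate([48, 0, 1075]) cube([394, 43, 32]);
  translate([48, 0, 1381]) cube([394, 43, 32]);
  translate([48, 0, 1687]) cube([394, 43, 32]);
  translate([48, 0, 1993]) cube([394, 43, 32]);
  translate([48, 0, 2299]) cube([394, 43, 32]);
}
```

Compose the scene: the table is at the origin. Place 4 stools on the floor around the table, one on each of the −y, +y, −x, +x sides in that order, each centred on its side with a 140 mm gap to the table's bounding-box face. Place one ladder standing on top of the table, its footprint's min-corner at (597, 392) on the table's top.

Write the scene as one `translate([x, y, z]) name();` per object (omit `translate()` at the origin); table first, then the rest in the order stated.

table();
translate([436, -423, 0]) stool();
translate([436, 663, 0]) stool();
translate([-455, 120, 0]) stool();
translate([1327, 120, 0]) stool();
translate([597, 392, 779]) ladder();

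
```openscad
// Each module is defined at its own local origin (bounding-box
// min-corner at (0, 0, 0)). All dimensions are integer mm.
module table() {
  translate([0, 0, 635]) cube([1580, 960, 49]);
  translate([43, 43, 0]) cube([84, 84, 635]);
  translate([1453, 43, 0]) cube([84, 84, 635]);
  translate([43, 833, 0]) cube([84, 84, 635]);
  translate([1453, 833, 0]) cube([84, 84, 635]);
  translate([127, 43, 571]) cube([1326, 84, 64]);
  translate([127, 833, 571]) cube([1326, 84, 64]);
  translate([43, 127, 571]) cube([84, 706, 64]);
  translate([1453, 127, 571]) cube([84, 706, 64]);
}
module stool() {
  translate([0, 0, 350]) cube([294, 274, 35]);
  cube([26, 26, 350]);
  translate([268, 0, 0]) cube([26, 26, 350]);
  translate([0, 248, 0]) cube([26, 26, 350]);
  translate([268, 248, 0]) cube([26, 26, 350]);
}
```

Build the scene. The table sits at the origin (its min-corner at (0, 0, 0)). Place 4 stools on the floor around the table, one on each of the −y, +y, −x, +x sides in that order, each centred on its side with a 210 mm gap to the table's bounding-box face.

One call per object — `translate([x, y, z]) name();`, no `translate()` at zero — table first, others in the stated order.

table();
translate([643, -484, 0]) stool();
translate([643, 1170, 0]) stool();
translate([-504, 343, 0]) stool();
translate([1790, 343, 0]) stool();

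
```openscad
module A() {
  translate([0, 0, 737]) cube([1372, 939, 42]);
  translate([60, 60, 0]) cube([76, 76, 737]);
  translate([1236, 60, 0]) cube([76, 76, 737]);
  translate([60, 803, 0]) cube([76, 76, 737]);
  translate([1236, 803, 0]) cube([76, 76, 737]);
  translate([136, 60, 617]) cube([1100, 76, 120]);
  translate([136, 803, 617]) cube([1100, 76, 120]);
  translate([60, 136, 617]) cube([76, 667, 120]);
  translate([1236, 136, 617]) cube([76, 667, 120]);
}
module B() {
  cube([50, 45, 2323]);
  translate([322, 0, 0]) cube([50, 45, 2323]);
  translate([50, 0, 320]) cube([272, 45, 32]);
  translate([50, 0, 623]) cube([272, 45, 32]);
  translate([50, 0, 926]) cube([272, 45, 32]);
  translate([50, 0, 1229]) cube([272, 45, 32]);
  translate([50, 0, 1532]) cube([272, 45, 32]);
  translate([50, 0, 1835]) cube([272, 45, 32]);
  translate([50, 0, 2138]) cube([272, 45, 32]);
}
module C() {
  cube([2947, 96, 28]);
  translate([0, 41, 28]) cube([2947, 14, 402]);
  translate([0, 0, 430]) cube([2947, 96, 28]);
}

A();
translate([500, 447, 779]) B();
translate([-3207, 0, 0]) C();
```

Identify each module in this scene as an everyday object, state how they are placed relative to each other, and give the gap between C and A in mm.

A is a table. B is a ladder. C is an I-beam. The ladder is on top of the table, centred. The I-beam is on the floor beside the table on its −x side. The gap between the I-beam and the table is 260 mm.

The I-beam's nearest face is 260 mm from the table's −x face.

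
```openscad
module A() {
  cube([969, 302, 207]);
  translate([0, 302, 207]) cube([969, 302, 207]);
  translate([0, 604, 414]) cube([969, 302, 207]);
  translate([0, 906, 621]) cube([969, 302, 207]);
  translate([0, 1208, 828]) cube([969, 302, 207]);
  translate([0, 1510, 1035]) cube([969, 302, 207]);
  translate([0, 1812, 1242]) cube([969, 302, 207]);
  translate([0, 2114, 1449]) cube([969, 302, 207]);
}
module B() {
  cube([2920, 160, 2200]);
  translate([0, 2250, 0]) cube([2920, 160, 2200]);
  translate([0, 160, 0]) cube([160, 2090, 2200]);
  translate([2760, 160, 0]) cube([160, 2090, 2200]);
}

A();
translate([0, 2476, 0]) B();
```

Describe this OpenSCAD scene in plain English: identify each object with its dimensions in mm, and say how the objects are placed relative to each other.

A is a run of 8 identical solid stair steps. Each tread is 969×302 mm and each step block is 207 mm high. Step 1 rests on the floor; step k is offset from step 1 by (k−1)×302 mm in y and (k−1)×207 mm in z.

B is the wall frame of a small rectangular building: four walls, each 2200 mm tall and 160 mm thick, enclosing a footprint 2920 mm (x) by 2410 mm (y) outside-to-outside, with no floor or roof. The front and back walls (the −y and +y sides) span the full width; the two side walls fit between them.

The house frame is on the floor beside the staircase on its +y side.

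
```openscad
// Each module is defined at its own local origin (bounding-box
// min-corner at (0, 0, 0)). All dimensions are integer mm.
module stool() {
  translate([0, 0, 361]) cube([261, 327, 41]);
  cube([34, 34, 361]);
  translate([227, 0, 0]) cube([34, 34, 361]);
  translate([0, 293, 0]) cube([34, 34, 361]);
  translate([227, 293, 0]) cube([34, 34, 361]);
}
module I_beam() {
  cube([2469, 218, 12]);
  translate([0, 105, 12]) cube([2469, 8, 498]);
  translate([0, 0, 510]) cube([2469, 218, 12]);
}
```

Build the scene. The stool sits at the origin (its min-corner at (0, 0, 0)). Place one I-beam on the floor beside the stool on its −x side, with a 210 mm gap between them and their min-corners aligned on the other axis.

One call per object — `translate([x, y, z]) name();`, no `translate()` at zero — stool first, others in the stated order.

stool();
translate([-2679, 0, 0]) I_beam();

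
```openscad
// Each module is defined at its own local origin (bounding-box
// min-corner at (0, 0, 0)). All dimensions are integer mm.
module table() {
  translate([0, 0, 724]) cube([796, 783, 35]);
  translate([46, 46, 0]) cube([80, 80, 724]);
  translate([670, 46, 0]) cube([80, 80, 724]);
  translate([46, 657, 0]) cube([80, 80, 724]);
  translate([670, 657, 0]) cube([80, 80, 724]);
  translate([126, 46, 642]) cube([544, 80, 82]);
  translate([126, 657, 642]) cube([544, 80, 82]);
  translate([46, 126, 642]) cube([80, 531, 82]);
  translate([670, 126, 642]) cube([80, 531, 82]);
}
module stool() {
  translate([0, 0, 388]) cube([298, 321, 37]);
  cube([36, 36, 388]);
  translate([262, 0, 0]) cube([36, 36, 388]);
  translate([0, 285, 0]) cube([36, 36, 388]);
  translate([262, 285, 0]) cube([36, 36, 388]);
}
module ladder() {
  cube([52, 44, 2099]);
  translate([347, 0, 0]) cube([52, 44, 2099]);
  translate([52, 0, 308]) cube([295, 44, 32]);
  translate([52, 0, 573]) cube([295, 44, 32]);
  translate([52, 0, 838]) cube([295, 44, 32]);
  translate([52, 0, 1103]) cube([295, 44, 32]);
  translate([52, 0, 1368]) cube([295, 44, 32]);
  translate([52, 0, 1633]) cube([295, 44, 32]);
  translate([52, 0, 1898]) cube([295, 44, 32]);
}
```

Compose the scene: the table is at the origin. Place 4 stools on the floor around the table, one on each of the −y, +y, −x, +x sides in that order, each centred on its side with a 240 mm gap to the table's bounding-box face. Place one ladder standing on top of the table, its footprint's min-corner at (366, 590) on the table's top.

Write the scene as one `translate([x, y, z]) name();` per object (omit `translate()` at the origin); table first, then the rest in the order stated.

table();
translate([249, -561, 0]) stool();
translate([249, 1023, 0]) stool();
translate([-538, 231, 0]) stool();
translate([1036, 231, 0]) stool();
translate([366, 590, 759]) ladder();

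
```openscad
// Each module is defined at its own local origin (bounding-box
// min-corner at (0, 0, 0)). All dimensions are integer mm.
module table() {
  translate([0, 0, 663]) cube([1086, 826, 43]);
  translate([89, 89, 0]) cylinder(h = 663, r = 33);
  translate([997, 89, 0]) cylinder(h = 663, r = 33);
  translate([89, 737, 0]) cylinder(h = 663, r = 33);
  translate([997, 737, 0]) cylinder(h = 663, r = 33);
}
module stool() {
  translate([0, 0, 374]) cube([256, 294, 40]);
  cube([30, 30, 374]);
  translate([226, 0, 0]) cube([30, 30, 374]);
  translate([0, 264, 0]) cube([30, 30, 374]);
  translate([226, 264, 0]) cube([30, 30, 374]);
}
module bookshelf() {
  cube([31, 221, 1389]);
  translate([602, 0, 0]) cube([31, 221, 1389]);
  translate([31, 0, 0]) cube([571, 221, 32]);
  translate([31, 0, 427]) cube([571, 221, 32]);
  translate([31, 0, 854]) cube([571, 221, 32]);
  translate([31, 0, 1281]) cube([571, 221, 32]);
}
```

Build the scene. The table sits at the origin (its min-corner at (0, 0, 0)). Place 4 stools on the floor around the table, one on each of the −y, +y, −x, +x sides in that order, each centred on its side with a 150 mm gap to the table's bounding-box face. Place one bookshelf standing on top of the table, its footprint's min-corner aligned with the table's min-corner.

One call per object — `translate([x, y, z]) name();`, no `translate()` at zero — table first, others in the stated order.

table();
translate([415, -444, 0]) stool();
translate([415, 976, 0]) stool();
translate([-406, 266, 0]) stool();
translate([1236, 266, 0]) stool();
translate([0, 0, 706]) bookshelf();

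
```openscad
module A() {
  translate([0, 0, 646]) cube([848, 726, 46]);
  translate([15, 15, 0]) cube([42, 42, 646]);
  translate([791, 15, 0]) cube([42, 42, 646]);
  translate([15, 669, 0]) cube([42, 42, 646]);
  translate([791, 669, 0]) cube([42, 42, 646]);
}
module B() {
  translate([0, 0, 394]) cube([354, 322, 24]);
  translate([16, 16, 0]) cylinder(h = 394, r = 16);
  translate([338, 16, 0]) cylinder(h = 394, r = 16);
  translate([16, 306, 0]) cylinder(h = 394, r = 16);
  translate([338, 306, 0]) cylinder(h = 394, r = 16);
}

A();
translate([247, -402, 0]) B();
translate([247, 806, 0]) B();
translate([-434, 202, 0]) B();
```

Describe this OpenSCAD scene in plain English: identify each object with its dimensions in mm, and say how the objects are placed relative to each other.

A is a rectangular dining table. The top is 848×726×46 mm with its upper surface at z = 692 mm. It stands on four 42×42 mm square legs, each inset 15 mm from the nearest pair of top edges, running from the floor to the underside of the top.

B is a simple wooden stool: a rectangular seat 354 mm (x) by 322 mm (y), 24 mm thick, top face at z = 418 mm, on four round legs, each 32 mm in diameter. The legs rest on z = 0, each leg's axis is inset half a diameter from the nearest pair of seat edges (so the leg's bounding box is flush with the corner).

Three stools sit around the table at the −y, +y, −x sides.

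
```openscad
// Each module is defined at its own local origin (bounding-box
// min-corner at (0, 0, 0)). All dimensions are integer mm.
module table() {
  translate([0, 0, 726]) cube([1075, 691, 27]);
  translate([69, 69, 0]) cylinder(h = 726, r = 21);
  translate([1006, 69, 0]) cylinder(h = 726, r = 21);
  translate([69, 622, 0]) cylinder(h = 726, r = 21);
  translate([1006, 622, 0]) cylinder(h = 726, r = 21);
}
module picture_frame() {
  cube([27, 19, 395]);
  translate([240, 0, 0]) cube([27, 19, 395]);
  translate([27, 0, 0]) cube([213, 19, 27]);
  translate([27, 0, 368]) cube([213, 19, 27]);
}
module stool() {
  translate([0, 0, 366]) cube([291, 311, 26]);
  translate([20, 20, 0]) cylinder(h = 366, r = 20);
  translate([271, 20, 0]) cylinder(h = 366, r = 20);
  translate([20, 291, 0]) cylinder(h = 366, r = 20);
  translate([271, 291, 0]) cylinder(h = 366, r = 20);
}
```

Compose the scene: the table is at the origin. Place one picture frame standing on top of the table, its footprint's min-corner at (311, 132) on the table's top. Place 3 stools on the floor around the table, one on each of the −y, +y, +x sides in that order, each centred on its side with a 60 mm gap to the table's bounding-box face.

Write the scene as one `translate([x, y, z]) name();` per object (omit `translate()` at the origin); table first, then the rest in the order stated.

table();
translate([311, 132, 753]) picture_frame();
translate([392, -371, 0]) stool();
translate([392, 751, 0]) stool();
translate([1135, 190, 0]) stool();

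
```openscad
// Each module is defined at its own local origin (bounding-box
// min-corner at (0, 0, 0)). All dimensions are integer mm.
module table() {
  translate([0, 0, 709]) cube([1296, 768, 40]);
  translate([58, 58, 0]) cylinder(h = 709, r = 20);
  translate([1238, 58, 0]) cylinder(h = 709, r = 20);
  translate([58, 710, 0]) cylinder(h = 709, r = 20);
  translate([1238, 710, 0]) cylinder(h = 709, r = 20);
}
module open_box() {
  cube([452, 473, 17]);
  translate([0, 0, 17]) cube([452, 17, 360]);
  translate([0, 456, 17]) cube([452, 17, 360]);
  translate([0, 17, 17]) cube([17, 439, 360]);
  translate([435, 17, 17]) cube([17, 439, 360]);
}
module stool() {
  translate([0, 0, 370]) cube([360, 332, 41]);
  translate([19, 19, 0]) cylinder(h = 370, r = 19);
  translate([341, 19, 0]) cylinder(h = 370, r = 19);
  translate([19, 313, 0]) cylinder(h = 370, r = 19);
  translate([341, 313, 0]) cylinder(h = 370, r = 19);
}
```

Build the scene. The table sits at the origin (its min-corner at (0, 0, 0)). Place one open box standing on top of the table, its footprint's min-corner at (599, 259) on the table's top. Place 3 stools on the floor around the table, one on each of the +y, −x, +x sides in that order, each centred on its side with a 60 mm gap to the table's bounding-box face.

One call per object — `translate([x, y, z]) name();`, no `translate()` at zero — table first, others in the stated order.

table();
translate([599, 259, 749]) open_box();
translate([468, 828, 0]) stool();
translate([-420, 218, 0]) stool();
translate([1356, 218, 0]) stool();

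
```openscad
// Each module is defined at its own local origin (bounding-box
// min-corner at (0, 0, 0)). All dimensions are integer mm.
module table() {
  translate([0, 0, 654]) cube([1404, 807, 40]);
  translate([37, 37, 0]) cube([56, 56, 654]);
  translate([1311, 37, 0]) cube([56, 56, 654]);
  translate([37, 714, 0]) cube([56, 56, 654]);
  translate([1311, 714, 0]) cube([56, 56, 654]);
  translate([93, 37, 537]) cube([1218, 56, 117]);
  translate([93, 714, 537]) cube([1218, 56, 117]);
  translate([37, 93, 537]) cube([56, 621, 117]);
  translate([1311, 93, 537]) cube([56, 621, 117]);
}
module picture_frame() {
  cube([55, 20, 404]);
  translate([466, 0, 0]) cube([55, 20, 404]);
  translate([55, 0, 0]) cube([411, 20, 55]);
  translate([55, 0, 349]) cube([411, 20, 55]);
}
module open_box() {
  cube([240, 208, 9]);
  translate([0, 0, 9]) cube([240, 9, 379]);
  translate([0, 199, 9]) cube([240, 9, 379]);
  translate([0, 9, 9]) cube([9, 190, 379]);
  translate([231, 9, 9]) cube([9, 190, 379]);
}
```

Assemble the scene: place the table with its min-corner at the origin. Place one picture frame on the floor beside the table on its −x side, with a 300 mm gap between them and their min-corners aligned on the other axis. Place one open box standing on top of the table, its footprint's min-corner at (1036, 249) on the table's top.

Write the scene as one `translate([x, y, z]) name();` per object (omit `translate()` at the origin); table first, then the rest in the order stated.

table();
translate([-821, 0, 0]) picture_frame();
translate([1036, 249, 694]) open_box();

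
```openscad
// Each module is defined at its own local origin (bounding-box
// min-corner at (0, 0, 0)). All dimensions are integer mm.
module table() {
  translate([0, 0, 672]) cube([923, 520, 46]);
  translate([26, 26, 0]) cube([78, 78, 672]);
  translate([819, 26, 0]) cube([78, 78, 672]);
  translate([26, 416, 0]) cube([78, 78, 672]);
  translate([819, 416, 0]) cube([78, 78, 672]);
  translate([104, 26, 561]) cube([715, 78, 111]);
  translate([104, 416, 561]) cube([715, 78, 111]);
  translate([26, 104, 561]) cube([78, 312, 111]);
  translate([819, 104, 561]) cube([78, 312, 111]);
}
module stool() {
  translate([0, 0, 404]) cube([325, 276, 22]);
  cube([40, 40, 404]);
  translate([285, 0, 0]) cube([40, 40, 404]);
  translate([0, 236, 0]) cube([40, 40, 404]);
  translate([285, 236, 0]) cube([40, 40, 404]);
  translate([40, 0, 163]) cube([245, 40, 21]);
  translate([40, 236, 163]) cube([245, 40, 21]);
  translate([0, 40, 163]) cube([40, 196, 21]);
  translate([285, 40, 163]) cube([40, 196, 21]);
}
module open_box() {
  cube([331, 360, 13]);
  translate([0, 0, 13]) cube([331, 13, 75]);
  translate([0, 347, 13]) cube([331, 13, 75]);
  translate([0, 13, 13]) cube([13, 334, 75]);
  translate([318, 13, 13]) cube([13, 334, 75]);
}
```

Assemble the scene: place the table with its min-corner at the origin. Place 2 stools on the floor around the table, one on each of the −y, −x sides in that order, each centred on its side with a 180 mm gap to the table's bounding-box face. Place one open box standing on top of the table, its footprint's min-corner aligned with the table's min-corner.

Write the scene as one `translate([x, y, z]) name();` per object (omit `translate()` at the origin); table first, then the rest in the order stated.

table();
translate([299, -456, 0]) stool();
translate([-505, 122, 0]) stool();
translate([0, 0, 718]) open_box();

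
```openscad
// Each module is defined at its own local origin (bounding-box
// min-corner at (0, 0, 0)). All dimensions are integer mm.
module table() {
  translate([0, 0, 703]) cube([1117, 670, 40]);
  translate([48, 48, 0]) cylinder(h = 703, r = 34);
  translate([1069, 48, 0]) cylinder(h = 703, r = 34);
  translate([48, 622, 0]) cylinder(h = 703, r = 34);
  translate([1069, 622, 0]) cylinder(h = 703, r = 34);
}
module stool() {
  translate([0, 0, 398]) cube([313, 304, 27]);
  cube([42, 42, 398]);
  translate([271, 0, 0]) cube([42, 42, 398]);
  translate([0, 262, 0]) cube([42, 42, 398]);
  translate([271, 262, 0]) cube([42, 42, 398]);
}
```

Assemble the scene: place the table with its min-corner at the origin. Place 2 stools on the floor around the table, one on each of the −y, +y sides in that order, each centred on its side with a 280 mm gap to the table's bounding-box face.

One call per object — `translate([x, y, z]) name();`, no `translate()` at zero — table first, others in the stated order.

table();
translate([402, -584, 0]) stool();
translate([402, 950, 0]) stool();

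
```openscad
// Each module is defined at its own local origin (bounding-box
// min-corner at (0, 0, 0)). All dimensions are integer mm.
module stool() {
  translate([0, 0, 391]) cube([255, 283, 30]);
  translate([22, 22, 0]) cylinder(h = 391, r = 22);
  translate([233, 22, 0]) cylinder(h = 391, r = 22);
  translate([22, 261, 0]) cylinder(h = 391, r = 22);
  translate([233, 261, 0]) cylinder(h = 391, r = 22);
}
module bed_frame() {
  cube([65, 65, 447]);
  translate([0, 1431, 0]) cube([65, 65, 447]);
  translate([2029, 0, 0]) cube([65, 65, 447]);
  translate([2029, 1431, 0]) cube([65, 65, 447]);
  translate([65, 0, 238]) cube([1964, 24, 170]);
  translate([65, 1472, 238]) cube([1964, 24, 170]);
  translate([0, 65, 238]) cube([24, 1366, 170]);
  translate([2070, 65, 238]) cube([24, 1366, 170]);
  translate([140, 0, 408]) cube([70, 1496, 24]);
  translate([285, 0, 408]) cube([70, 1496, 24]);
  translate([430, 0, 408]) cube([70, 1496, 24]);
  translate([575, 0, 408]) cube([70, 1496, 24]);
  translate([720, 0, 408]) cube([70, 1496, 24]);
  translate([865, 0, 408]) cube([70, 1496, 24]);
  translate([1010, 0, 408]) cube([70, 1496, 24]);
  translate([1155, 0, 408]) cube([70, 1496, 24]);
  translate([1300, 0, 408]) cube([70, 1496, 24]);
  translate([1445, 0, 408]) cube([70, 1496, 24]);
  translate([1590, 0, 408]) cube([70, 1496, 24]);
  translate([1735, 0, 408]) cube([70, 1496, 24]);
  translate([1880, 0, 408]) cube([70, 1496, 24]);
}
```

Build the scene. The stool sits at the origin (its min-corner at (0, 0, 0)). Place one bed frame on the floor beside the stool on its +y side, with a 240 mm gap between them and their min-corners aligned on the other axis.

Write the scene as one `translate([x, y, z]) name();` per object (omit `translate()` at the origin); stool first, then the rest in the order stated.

stool();
translate([0, 523, 0]) bed_frame();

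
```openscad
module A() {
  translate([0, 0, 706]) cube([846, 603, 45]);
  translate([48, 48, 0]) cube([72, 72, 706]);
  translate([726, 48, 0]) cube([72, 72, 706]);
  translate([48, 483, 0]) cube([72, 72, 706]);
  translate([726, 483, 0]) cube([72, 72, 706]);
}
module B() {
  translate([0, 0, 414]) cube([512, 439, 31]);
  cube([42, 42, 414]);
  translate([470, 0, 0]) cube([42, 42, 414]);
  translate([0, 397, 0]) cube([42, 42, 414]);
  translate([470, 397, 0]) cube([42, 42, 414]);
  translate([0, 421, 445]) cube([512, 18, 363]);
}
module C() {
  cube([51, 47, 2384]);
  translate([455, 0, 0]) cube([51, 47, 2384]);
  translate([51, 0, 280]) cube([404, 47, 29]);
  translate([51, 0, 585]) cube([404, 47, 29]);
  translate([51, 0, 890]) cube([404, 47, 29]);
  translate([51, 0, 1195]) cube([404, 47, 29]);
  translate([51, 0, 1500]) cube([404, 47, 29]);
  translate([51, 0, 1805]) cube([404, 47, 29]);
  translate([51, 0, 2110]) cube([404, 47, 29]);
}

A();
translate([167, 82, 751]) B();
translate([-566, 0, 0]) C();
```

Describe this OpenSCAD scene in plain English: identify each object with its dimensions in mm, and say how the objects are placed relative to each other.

A is a table: top 846 mm (x) × 603 mm (y), 45 mm thick, upper face at z = 751 mm, on four 72×72 mm square legs, each inset 48 mm from the nearest pair of top edges, running from z = 0 to the bottom of the top.

B is a chair. The seat is a 512×439×31 mm slab with its top at z = 445 mm, on four 42×42 mm corner legs (flush with the seat edges, standing on z = 0). A flat backrest 18 mm thick, 363 mm tall, spans the full seat width and rises from the seat top along its +y edge, rear face flush with the rear of the seat.

C is a straight ladder. Two 51×47 mm vertical rails, 2384 mm tall, stand 506 mm apart (outside-to-outside) with their front faces coplanar on the −y side. 7 rungs, each 47 mm deep and 29 mm tall, span between the inner faces of the rails, front faces flush with the rails. The lowest rung's underside is at z = 280 mm and rungs are spaced 305 mm apart (underside to underside).

The chair is on top of the table, centred. The ladder is on the floor beside the table on its −x side.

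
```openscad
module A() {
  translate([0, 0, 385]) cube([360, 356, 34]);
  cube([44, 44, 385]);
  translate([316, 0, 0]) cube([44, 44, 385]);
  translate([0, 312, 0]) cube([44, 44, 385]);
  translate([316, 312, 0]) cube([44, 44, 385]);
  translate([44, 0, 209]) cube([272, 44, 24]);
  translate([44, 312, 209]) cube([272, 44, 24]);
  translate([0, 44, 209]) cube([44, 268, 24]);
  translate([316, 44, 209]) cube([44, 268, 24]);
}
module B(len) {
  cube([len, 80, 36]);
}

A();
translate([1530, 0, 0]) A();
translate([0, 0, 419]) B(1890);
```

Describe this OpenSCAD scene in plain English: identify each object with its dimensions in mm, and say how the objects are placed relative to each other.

A is a four-legged stool. The seat is 360×356 mm, 34 mm thick, top at z = 419 mm. It stands on four square legs, each 44×44 mm in cross-section, from z = 0 to the seat underside, each flush with a corner of the seat. Four stretchers, 44 mm wide and 24 mm tall, connect adjacent legs with their undersides at z = 209 mm, each running between the inner faces of the legs it joins and aligned with the legs' outer faces on the other axis.

B is a rectangular beam 1890 mm long (x), 80 mm deep (y), 36 mm thick (z).

The beam spans the tops of two stools placed 1170 mm apart, resting at z = 419 mm.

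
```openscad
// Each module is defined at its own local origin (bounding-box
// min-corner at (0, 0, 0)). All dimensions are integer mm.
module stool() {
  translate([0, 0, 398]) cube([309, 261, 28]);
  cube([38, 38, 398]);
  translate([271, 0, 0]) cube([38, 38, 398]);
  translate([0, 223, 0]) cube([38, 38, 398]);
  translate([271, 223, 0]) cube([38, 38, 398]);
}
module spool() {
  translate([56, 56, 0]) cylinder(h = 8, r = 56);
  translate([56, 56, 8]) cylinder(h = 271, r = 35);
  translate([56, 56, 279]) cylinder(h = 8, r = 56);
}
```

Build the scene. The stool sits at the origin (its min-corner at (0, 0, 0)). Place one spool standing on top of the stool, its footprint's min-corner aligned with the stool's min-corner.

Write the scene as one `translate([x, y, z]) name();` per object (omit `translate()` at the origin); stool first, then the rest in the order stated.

stool();
translate([0, 0, 426]) spool();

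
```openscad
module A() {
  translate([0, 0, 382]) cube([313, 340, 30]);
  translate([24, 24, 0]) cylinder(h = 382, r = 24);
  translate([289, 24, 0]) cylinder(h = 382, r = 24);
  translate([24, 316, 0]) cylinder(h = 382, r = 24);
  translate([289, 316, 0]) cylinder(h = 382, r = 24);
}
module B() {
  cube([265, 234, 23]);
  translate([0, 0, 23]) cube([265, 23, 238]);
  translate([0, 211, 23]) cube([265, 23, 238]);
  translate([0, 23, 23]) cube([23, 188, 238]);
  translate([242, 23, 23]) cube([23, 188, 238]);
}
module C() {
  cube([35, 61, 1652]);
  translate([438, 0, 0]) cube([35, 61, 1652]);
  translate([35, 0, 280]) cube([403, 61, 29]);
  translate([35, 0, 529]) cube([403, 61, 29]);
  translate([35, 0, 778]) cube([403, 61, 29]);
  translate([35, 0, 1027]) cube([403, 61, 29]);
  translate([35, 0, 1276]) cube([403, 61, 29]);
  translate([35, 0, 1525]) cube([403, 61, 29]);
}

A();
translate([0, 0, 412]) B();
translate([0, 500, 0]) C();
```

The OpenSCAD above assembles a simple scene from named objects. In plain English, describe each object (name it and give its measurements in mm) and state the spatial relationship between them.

A is a four-legged stool. The seat is a 313×340×30 mm slab whose top surface is at z = 412 mm; four round legs, each 48 mm in diameter, run from the floor (z = 0) to the underside of the seat, each leg's axis is inset half a diameter from the nearest pair of seat edges (so the leg's bounding box is flush with the corner).

B is an open storage box with external size 265×234×261 mm and wall thickness 23 mm (the base is also 23 mm thick). The base covers the whole footprint; the four walls stand on the base, with the y-facing walls full-width and the x-facing walls fitting between their inner faces.

C is a wooden ladder with two side rails of 35×61 mm section and 1652 mm height, set 473 mm apart overall. Between them run 6 rectangular rungs (61 mm deep, 29 mm thick), front faces flush with the rails' −y face. The bottom of the first rung is 280 mm above the floor and each subsequent rung is 249 mm higher than the one below.

The open box is on top of the stool. The ladder is on the floor beside the stool on its +y side.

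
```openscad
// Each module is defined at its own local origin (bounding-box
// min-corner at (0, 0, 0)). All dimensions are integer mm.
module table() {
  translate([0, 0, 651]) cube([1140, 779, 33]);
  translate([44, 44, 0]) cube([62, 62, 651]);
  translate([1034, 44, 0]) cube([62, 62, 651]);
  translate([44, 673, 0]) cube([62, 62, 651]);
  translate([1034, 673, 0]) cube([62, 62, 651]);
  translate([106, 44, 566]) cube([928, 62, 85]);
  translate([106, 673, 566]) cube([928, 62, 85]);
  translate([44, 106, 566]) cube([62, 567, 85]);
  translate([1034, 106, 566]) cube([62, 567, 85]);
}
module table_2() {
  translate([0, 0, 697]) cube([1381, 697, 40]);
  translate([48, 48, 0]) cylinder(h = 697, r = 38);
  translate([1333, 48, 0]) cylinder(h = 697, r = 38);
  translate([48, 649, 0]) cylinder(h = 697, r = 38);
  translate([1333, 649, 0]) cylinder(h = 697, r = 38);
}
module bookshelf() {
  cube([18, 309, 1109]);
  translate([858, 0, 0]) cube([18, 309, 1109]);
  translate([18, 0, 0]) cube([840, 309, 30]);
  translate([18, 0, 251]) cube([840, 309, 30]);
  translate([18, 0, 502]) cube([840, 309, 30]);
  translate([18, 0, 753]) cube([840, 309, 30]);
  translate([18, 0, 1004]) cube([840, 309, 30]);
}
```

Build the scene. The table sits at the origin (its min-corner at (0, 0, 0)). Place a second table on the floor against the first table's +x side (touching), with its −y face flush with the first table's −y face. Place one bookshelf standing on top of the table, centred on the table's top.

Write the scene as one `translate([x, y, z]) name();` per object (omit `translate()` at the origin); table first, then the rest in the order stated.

table();
translate([1140, 0, 0]) table_2();
translate([132, 235, 684]) bookshelf();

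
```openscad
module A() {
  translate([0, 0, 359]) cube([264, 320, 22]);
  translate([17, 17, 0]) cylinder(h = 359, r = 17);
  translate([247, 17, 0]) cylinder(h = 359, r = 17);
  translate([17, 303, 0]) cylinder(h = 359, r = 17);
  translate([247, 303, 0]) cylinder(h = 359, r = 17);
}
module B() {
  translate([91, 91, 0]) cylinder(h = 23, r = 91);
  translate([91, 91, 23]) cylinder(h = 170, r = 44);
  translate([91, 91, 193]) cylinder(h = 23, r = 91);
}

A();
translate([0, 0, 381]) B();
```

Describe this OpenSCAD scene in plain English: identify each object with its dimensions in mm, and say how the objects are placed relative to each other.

A is a simple wooden stool: a rectangular seat 264 mm (x) by 320 mm (y), 22 mm thick, top face at z = 381 mm, on four round legs, each 34 mm in diameter. The legs rest on z = 0, each leg's axis is inset half a diameter from the nearest pair of seat edges (so the leg's bounding box is flush with the corner).

B is a spool: two coaxial disc flanges of radius 91 mm and thickness 23 mm, joined by a core cylinder of radius 44 mm and height 170 mm. The lower flange rests on z = 0 and the three cylinders share a vertical axis.

The spool is on top of the stool.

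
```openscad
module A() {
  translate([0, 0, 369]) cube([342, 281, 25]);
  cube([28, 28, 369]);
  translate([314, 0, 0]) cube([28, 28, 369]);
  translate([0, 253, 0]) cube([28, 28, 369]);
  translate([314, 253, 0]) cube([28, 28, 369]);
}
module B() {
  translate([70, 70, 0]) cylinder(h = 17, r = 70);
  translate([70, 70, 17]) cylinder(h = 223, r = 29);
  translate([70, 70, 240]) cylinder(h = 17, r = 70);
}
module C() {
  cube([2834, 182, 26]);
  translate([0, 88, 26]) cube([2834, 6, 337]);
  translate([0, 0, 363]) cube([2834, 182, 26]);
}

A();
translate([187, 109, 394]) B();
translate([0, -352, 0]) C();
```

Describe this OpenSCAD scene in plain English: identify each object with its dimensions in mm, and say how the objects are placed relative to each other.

A is a simple wooden stool: a rectangular seat 342 mm (x) by 281 mm (y), 25 mm thick, top face at z = 394 mm, on four square legs, each 28×28 mm in cross-section. The legs rest on z = 0, each flush with a corner of the seat.

B is a spool: two coaxial disc flanges of radius 70 mm and thickness 17 mm, joined by a core cylinder of radius 29 mm and height 223 mm. The lower flange rests on z = 0 and the three cylinders share a vertical axis.

C is an I-beam lying along x, 2834 mm long. Overall section height 389 mm. Two flanges 182 mm wide (y) and 26 mm thick, one on the floor and one at the top; a web 6 mm thick runs between them, centred on the flange width.

The spool is on top of the stool. The I-beam is on the floor beside the stool on its −y side.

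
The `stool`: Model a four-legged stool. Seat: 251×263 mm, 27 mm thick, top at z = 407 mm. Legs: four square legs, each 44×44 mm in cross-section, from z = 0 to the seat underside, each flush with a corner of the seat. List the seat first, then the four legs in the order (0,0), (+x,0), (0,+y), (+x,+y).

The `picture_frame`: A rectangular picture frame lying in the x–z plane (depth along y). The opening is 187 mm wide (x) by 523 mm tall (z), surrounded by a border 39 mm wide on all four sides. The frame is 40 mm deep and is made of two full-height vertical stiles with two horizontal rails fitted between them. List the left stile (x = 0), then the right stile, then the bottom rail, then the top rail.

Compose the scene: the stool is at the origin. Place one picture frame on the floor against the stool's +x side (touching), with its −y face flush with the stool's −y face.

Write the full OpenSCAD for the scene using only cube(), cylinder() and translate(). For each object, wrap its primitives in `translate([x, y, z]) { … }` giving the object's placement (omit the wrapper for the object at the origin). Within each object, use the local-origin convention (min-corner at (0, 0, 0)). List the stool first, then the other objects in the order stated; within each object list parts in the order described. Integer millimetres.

translate([0, 0, 380]) cube([251, 263, 27]);
cube([44, 44, 380]);
translate([207, 0, 0]) cube([44, 44, 380]);
translate([0, 219, 0]) cube([44, 44, 380]);
translate([207, 219, 0]) cube([44, 44, 380]);
translate([251, 0, 0]) {
  cube([39, 40, 601]);
  translate([226, 0, 0]) cube([39, 40, 601]);
  translate([39, 0, 0]) cube([187, 40, 39]);
  translate([39, 0, 562]) cube([187, 40, 39]);
}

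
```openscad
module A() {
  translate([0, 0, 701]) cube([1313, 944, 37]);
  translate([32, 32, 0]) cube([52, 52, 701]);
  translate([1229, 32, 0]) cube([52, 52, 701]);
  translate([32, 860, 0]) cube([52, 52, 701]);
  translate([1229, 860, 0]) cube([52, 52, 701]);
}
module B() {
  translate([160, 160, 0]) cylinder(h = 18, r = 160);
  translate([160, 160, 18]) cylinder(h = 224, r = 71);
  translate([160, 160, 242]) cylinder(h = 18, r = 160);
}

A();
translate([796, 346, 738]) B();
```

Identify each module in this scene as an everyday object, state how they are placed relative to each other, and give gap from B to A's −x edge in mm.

A is a table. B is a spool. The spool is on top of the table. The gap from the spool to the table's −x edge is 796 mm.

The spool's min-x is at 796; the table's min-x is 0; gap = 796 mm.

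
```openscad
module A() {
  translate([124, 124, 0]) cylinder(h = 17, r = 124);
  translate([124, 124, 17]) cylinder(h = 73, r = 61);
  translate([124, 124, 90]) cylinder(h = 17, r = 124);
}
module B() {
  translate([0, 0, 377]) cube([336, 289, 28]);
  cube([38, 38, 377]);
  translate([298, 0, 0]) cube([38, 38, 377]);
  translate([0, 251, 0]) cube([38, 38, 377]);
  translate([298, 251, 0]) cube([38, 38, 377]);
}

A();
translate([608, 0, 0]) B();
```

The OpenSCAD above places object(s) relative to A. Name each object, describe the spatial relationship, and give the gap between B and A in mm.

A is a spool. B is a stool. The stool is on the floor beside the spool on its +x side. The gap between the stool and the spool is 360 mm.

The stool's nearest face is 360 mm from the spool's +x face.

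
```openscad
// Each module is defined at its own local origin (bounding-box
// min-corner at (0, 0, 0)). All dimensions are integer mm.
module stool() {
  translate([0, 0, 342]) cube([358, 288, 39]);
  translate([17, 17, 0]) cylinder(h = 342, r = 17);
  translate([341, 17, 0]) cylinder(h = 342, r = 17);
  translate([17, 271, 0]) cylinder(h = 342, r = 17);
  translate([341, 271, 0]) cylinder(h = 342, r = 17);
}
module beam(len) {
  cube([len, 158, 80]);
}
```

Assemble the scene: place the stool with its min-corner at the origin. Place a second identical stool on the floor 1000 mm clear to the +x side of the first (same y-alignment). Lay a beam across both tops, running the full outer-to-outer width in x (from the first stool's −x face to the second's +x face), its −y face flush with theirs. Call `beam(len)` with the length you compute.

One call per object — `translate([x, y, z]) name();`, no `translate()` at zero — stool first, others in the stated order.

stool();
translate([1358, 0, 0]) stool();
translate([0, 0, 381]) beam(1716);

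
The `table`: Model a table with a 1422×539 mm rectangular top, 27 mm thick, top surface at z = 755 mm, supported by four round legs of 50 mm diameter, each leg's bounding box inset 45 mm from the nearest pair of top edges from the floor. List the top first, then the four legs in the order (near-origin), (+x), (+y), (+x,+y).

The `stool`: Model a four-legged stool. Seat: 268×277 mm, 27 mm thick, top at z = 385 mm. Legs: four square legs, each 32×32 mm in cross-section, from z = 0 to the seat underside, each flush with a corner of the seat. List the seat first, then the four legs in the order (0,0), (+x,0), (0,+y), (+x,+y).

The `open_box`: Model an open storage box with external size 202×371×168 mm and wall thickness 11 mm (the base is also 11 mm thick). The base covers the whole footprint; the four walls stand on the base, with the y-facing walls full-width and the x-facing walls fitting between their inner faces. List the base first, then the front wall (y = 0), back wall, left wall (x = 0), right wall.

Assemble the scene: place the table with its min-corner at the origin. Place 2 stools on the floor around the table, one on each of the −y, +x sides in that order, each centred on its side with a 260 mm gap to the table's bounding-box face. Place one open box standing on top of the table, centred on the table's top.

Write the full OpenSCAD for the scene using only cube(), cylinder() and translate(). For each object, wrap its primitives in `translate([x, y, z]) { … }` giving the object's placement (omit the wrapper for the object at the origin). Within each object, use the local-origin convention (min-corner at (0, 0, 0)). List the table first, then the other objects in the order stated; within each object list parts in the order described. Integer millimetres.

translate([0, 0, 728]) cube([1422, 539, 27]);
translate([70, 70, 0]) cylinder(h = 728, r = 25);
translate([1352, 70, 0]) cylinder(h = 728, r = 25);
translate([70, 469, 0]) cylinder(h = 728, r = 25);
translate([1352, 469, 0]) cylinder(h = 728, r = 25);
translate([577, -537, 0]) {
  translate([0, 0, 358]) cube([268, 277, 27]);
  cube([32, 32, 358]);
  translate([236, 0, 0]) cube([32, 32, 358]);
  translate([0, 245, 0]) cube([32, 32, 358]);
  translate([236, 245, 0]) cube([32, 32, 358]);
}
translate([1682, 131, 0]) {
  translate([0, 0, 358]) cube([268, 277, 27]);
  cube([32, 32, 358]);
  translate([236, 0, 0]) cube([32, 32, 358]);
  translate([0, 245, 0]) cube([32, 32, 358]);
  translate([236, 245, 0]) cube([32, 32, 358]);
}
translate([610, 84, 755]) {
  cube([202, 371, 11]);
  translate([0, 0, 11]) cube([202, 11, 157]);
  translate([0, 360, 11]) cube([202, 11, 157]);
  translate([0, 11, 11]) cube([11, 349, 157]);
  translate([191, 11, 11]) cube([11, 349, 157]);
}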